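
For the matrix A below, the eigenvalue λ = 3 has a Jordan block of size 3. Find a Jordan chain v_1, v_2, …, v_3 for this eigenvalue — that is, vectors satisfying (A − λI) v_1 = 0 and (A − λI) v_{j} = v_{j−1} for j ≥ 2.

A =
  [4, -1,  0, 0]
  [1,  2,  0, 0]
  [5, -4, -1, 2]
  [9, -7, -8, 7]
A Jordan chain for λ = 3 of length 3:
v_1 = (0, 0, -1, -2)ᵀ
v_2 = (1, 1, 5, 9)ᵀ
v_3 = (1, 0, 0, 0)ᵀ

Let N = A − (3)·I. We want v_3 with N^3 v_3 = 0 but N^2 v_3 ≠ 0; then v_{j-1} := N · v_j for j = 3, …, 2.

Pick v_3 = (1, 0, 0, 0)ᵀ.
Then v_2 = N · v_3 = (1, 1, 5, 9)ᵀ.
Then v_1 = N · v_2 = (0, 0, -1, -2)ᵀ.

Sanity check: (A − (3)·I) v_1 = (0, 0, 0, 0)ᵀ = 0. ✓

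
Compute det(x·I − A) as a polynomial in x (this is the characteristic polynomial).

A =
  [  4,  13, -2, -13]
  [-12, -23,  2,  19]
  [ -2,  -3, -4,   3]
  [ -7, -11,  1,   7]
x^4 + 16*x^3 + 96*x^2 + 256*x + 256

Expanding det(x·I − A) (e.g. by cofactor expansion or by noting that A is similar to its Jordan form J, which has the same characteristic polynomial as A) gives
  χ_A(x) = x^4 + 16*x^3 + 96*x^2 + 256*x + 256
which factors as (x + 4)^4. The eigenvalues (with algebraic multiplicities) are λ = -4 with multiplicity 4.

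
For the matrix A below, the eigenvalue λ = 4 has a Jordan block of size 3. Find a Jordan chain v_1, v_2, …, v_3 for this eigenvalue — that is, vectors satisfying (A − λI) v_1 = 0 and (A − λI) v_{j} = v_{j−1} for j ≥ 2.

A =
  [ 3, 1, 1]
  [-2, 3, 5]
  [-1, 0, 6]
A Jordan chain for λ = 4 of length 3:
v_1 = (-2, -1, -1)ᵀ
v_2 = (-1, -2, -1)ᵀ
v_3 = (1, 0, 0)ᵀ

Let N = A − (4)·I. We want v_3 with N^3 v_3 = 0 but N^2 v_3 ≠ 0; then v_{j-1} := N · v_j for j = 3, …, 2.

Pick v_3 = (1, 0, 0)ᵀ.
Then v_2 = N · v_3 = (-1, -2, -1)ᵀ.
Then v_1 = N · v_2 = (-2, -1, -1)ᵀ.

Sanity check: (A − (4)·I) v_1 = (0, 0, 0)ᵀ = 0. ✓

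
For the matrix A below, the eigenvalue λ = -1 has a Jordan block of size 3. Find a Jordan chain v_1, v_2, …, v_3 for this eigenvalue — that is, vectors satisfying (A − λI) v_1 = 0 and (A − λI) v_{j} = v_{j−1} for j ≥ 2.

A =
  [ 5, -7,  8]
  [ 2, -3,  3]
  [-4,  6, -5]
A Jordan chain for λ = -1 of length 3:
v_1 = (-10, -4, 4)ᵀ
v_2 = (6, 2, -4)ᵀ
v_3 = (1, 0, 0)ᵀ

Let N = A − (-1)·I. We want v_3 with N^3 v_3 = 0 but N^2 v_3 ≠ 0; then v_{j-1} := N · v_j for j = 3, …, 2.

Pick v_3 = (1, 0, 0)ᵀ.
Then v_2 = N · v_3 = (6, 2, -4)ᵀ.
Then v_1 = N · v_2 = (-10, -4, 4)ᵀ.

Sanity check: (A − (-1)·I) v_1 = (0, 0, 0)ᵀ = 0. ✓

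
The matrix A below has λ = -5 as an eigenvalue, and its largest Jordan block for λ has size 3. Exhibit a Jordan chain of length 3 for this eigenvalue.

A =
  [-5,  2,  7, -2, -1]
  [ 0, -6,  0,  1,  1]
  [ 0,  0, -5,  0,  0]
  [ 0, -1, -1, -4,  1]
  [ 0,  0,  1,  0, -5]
A Jordan chain for λ = -5 of length 3:
v_1 = (1, 0, 0, 0, 0)ᵀ
v_2 = (7, 0, 0, -1, 1)ᵀ
v_3 = (0, 0, 1, 0, 0)ᵀ

Let N = A − (-5)·I. We want v_3 with N^3 v_3 = 0 but N^2 v_3 ≠ 0; then v_{j-1} := N · v_j for j = 3, …, 2.

Pick v_3 = (0, 0, 1, 0, 0)ᵀ.
Then v_2 = N · v_3 = (7, 0, 0, -1, 1)ᵀ.
Then v_1 = N · v_2 = (1, 0, 0, 0, 0)ᵀ.

Sanity check: (A − (-5)·I) v_1 = (0, 0, 0, 0, 0)ᵀ = 0. ✓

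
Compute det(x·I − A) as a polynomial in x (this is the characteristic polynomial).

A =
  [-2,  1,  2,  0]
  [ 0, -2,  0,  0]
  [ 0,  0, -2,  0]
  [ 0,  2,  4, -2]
x^4 + 8*x^3 + 24*x^2 + 32*x + 16

Expanding det(x·I − A) (e.g. by cofactor expansion or by noting that A is similar to its Jordan form J, which has the same characteristic polynomial as A) gives
  χ_A(x) = x^4 + 8*x^3 + 24*x^2 + 32*x + 16
which factors as (x + 2)^4. The eigenvalues (with algebraic multiplicities) are λ = -2 with multiplicity 4.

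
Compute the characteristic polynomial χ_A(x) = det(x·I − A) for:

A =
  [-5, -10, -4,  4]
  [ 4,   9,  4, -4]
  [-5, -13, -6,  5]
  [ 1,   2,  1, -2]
x^4 + 4*x^3 + 6*x^2 + 4*x + 1

Expanding det(x·I − A) (e.g. by cofactor expansion or by noting that A is similar to its Jordan form J, which has the same characteristic polynomial as A) gives
  χ_A(x) = x^4 + 4*x^3 + 6*x^2 + 4*x + 1
which factors as (x + 1)^4. The eigenvalues (with algebraic multiplicities) are λ = -1 with multiplicity 4.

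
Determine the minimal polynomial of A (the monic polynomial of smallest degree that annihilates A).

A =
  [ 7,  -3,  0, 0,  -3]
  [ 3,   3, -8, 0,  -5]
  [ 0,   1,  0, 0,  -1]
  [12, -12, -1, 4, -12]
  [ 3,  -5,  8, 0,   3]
x^4 - 13*x^3 + 60*x^2 - 112*x + 64

The characteristic polynomial is χ_A(x) = (x - 4)^4*(x - 1), so the eigenvalues are known. The minimal polynomial is
  m_A(x) = Π_λ (x − λ)^{k_λ}
where k_λ is the size of the *largest* Jordan block for λ (equivalently, the smallest k with (A − λI)^k v = 0 for every generalised eigenvector v of λ).

  λ = 1: largest Jordan block has size 1, contributing (x − 1)
  λ = 4: largest Jordan block has size 3, contributing (x − 4)^3

So m_A(x) = (x - 4)^3*(x - 1) = x^4 - 13*x^3 + 60*x^2 - 112*x + 64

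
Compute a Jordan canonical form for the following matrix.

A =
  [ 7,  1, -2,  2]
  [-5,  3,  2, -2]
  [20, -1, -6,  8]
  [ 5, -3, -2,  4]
J_3(2) ⊕ J_1(2)

The characteristic polynomial is
  det(x·I − A) = x^4 - 8*x^3 + 24*x^2 - 32*x + 16 = (x - 2)^4

Eigenvalues and multiplicities (the geometric multiplicity of λ is n − rank(A − λI), which equals the number of Jordan blocks for λ):
  λ = 2: algebraic multiplicity = 4, geometric multiplicity = 2

Determining the block sizes for each eigenvalue:
  λ = 2: with am = 4 and gm = 2, the partition is not yet determined (e.g. several partitions of 4 into 2 parts exist). Let N = A − (2)·I. Computing rank(N^1) = 2, rank(N^2) = 1, rank(N^3) = 0; the number of blocks of size ≥ j is rank(N^{j−1}) − rank(N^j), giving [2, 1, 1]. So we have 1 block(s) of size 3, 1 block(s) of size 1 → block sizes [3, 1]

Assembling the blocks gives a Jordan form
J =
  [2, 1, 0, 0]
  [0, 2, 1, 0]
  [0, 0, 2, 0]
  [0, 0, 0, 2]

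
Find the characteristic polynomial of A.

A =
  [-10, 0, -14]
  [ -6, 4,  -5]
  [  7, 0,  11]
x^3 - 5*x^2 - 8*x + 48

Expanding det(x·I − A) (e.g. by cofactor expansion or by noting that A is similar to its Jordan form J, which has the same characteristic polynomial as A) gives
  χ_A(x) = x^3 - 5*x^2 - 8*x + 48
which factors as (x - 4)^2*(x + 3). The eigenvalues (with algebraic multiplicities) are λ = -3 with multiplicity 1, λ = 4 with multiplicity 2.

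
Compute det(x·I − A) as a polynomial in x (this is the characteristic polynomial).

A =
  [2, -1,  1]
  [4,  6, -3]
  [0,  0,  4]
x^3 - 12*x^2 + 48*x - 64

Expanding det(x·I − A) (e.g. by cofactor expansion or by noting that A is similar to its Jordan form J, which has the same characteristic polynomial as A) gives
  χ_A(x) = x^3 - 12*x^2 + 48*x - 64
which factors as (x - 4)^3. The eigenvalues (with algebraic multiplicities) are λ = 4 with multiplicity 3.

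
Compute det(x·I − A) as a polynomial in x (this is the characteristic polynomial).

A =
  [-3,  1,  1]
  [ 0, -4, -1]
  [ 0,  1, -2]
x^3 + 9*x^2 + 27*x + 27

Expanding det(x·I − A) (e.g. by cofactor expansion or by noting that A is similar to its Jordan form J, which has the same characteristic polynomial as A) gives
  χ_A(x) = x^3 + 9*x^2 + 27*x + 27
which factors as (x + 3)^3. The eigenvalues (with algebraic multiplicities) are λ = -3 with multiplicity 3.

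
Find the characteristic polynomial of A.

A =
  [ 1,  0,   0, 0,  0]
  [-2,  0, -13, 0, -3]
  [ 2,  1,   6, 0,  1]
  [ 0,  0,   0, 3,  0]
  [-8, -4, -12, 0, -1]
x^5 - 9*x^4 + 30*x^3 - 46*x^2 + 33*x - 9

Expanding det(x·I − A) (e.g. by cofactor expansion or by noting that A is similar to its Jordan form J, which has the same characteristic polynomial as A) gives
  χ_A(x) = x^5 - 9*x^4 + 30*x^3 - 46*x^2 + 33*x - 9
which factors as (x - 3)^2*(x - 1)^3. The eigenvalues (with algebraic multiplicities) are λ = 1 with multiplicity 3, λ = 3 with multiplicity 2.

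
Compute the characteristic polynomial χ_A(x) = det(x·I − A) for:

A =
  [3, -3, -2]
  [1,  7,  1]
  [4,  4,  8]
x^3 - 18*x^2 + 108*x - 216

Expanding det(x·I − A) (e.g. by cofactor expansion or by noting that A is similar to its Jordan form J, which has the same characteristic polynomial as A) gives
  χ_A(x) = x^3 - 18*x^2 + 108*x - 216
which factors as (x - 6)^3. The eigenvalues (with algebraic multiplicities) are λ = 6 with multiplicity 3.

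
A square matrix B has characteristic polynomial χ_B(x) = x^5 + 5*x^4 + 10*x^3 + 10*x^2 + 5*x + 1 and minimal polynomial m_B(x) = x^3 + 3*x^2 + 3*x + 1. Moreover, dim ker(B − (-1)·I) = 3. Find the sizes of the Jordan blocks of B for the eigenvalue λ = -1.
Block sizes for λ = -1: [3, 1, 1]

Step 1 — from the characteristic polynomial, algebraic multiplicity of λ = -1 is 5. From dim ker(B − (-1)·I) = 3, there are exactly 3 Jordan blocks for λ = -1.
Step 2 — from the minimal polynomial, the factor (x + 1)^3 tells us the largest block for λ = -1 has size 3.
Step 3 — with total size 5, 3 blocks, and largest block 3, the block sizes (in nonincreasing order) are [3, 1, 1].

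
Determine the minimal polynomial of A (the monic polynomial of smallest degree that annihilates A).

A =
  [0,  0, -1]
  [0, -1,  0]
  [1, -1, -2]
x^3 + 3*x^2 + 3*x + 1

The characteristic polynomial is χ_A(x) = (x + 1)^3, so the eigenvalues are known. The minimal polynomial is
  m_A(x) = Π_λ (x − λ)^{k_λ}
where k_λ is the size of the *largest* Jordan block for λ (equivalently, the smallest k with (A − λI)^k v = 0 for every generalised eigenvector v of λ).

  λ = -1: largest Jordan block has size 3, contributing (x + 1)^3

So m_A(x) = (x + 1)^3 = x^3 + 3*x^2 + 3*x + 1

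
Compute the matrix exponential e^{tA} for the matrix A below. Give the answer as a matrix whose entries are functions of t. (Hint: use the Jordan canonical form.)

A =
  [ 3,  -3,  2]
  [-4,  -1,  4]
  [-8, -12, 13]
e^{tA} =
  [-2*t*exp(5*t) + exp(5*t), -3*t*exp(5*t), 2*t*exp(5*t)]
  [-4*t*exp(5*t), -6*t*exp(5*t) + exp(5*t), 4*t*exp(5*t)]
  [-8*t*exp(5*t), -12*t*exp(5*t), 8*t*exp(5*t) + exp(5*t)]

Strategy: write A = P · J · P⁻¹ where J is a Jordan canonical form, so e^{tA} = P · e^{tJ} · P⁻¹, and e^{tJ} can be computed block-by-block.

A has Jordan form
J =
  [5, 1, 0]
  [0, 5, 0]
  [0, 0, 5]
(up to reordering of blocks).

Per-block formulas:
  For a 2×2 Jordan block J_2(5): exp(t · J_2(5)) = e^(5t)·(I + t·N), where N is the 2×2 nilpotent shift.
  For a 1×1 block at λ = 5: exp(t · [5]) = [e^(5t)].

After assembling e^{tJ} and conjugating by P, we get:

e^{tA} =
  [-2*t*exp(5*t) + exp(5*t), -3*t*exp(5*t), 2*t*exp(5*t)]
  [-4*t*exp(5*t), -6*t*exp(5*t) + exp(5*t), 4*t*exp(5*t)]
  [-8*t*exp(5*t), -12*t*exp(5*t), 8*t*exp(5*t) + exp(5*t)]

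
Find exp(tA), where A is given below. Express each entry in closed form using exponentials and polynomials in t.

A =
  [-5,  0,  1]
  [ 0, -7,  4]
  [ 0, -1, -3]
e^{tA} =
  [exp(-5*t), -t^2*exp(-5*t)/2, t^2*exp(-5*t) + t*exp(-5*t)]
  [0, -2*t*exp(-5*t) + exp(-5*t), 4*t*exp(-5*t)]
  [0, -t*exp(-5*t), 2*t*exp(-5*t) + exp(-5*t)]

Strategy: write A = P · J · P⁻¹ where J is a Jordan canonical form, so e^{tA} = P · e^{tJ} · P⁻¹, and e^{tJ} can be computed block-by-block.

A has Jordan form
J =
  [-5,  1,  0]
  [ 0, -5,  1]
  [ 0,  0, -5]
(up to reordering of blocks).

Per-block formulas:
  For a 3×3 Jordan block J_3(-5): exp(t · J_3(-5)) = e^(-5t)·(I + t·N + (t^2/2)·N^2), where N is the 3×3 nilpotent shift.

After assembling e^{tJ} and conjugating by P, we get:

e^{tA} =
  [exp(-5*t), -t^2*exp(-5*t)/2, t^2*exp(-5*t) + t*exp(-5*t)]
  [0, -2*t*exp(-5*t) + exp(-5*t), 4*t*exp(-5*t)]
  [0, -t*exp(-5*t), 2*t*exp(-5*t) + exp(-5*t)]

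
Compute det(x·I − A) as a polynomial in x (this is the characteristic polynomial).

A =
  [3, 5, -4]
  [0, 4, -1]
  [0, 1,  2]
x^3 - 9*x^2 + 27*x - 27

Expanding det(x·I − A) (e.g. by cofactor expansion or by noting that A is similar to its Jordan form J, which has the same characteristic polynomial as A) gives
  χ_A(x) = x^3 - 9*x^2 + 27*x - 27
which factors as (x - 3)^3. The eigenvalues (with algebraic multiplicities) are λ = 3 with multiplicity 3.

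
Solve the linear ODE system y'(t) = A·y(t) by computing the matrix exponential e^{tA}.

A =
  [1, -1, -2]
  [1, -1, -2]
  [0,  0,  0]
e^{tA} =
  [t + 1, -t, -2*t]
  [t, 1 - t, -2*t]
  [0, 0, 1]

Strategy: write A = P · J · P⁻¹ where J is a Jordan canonical form, so e^{tA} = P · e^{tJ} · P⁻¹, and e^{tJ} can be computed block-by-block.

A has Jordan form
J =
  [0, 1, 0]
  [0, 0, 0]
  [0, 0, 0]
(up to reordering of blocks).

Per-block formulas:
  For a 1×1 block at λ = 0: exp(t · [0]) = [e^(0t)].
  For a 2×2 Jordan block J_2(0): exp(t · J_2(0)) = e^(0t)·(I + t·N), where N is the 2×2 nilpotent shift.

After assembling e^{tJ} and conjugating by P, we get:

e^{tA} =
  [t + 1, -t, -2*t]
  [t, 1 - t, -2*t]
  [0, 0, 1]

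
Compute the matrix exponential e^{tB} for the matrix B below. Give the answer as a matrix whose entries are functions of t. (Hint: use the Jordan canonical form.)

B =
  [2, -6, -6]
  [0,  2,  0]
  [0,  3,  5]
e^{tB} =
  [exp(2*t), -2*exp(5*t) + 2*exp(2*t), -2*exp(5*t) + 2*exp(2*t)]
  [0, exp(2*t), 0]
  [0, exp(5*t) - exp(2*t), exp(5*t)]

Strategy: write B = P · J · P⁻¹ where J is a Jordan canonical form, so e^{tB} = P · e^{tJ} · P⁻¹, and e^{tJ} can be computed block-by-block.

B has Jordan form
J =
  [2, 0, 0]
  [0, 2, 0]
  [0, 0, 5]
(up to reordering of blocks).

Per-block formulas:
  For a 1×1 block at λ = 2: exp(t · [2]) = [e^(2t)].
  For a 1×1 block at λ = 5: exp(t · [5]) = [e^(5t)].

After assembling e^{tJ} and conjugating by P, we get:

e^{tB} =
  [exp(2*t), -2*exp(5*t) + 2*exp(2*t), -2*exp(5*t) + 2*exp(2*t)]
  [0, exp(2*t), 0]
  [0, exp(5*t) - exp(2*t), exp(5*t)]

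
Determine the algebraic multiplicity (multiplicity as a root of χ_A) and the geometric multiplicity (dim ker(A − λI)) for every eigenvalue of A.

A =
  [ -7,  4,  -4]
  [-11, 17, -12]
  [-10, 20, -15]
λ = -5: alg = 2, geom = 1; λ = 5: alg = 1, geom = 1

Step 1 — factor the characteristic polynomial to read off the algebraic multiplicities:
  χ_A(x) = (x - 5)*(x + 5)^2

Step 2 — compute geometric multiplicities via the rank-nullity identity g(λ) = n − rank(A − λI):
  rank(A − (-5)·I) = 2, so dim ker(A − (-5)·I) = n − 2 = 1
  rank(A − (5)·I) = 2, so dim ker(A − (5)·I) = n − 2 = 1

Summary:
  λ = -5: algebraic multiplicity = 2, geometric multiplicity = 1
  λ = 5: algebraic multiplicity = 1, geometric multiplicity = 1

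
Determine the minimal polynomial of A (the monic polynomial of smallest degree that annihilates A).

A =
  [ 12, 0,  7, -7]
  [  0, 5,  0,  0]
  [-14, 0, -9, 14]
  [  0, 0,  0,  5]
x^2 - 3*x - 10

The characteristic polynomial is χ_A(x) = (x - 5)^3*(x + 2), so the eigenvalues are known. The minimal polynomial is
  m_A(x) = Π_λ (x − λ)^{k_λ}
where k_λ is the size of the *largest* Jordan block for λ (equivalently, the smallest k with (A − λI)^k v = 0 for every generalised eigenvector v of λ).

  λ = -2: largest Jordan block has size 1, contributing (x + 2)
  λ = 5: largest Jordan block has size 1, contributing (x − 5)

So m_A(x) = (x - 5)*(x + 2) = x^2 - 3*x - 10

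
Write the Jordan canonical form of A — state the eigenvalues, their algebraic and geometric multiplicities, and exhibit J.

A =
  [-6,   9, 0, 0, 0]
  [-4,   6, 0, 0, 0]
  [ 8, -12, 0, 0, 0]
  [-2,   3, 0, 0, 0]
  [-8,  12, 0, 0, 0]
J_2(0) ⊕ J_1(0) ⊕ J_1(0) ⊕ J_1(0)

The characteristic polynomial is
  det(x·I − A) = x^5

Eigenvalues and multiplicities (the geometric multiplicity of λ is n − rank(A − λI), which equals the number of Jordan blocks for λ):
  λ = 0: algebraic multiplicity = 5, geometric multiplicity = 4

Determining the block sizes for each eigenvalue:
  λ = 0: 4 blocks summing to 5 forces exactly one block of size 2 and the rest size 1 → block sizes [2, 1, 1, 1]

Assembling the blocks gives a Jordan form
J =
  [0, 1, 0, 0, 0]
  [0, 0, 0, 0, 0]
  [0, 0, 0, 0, 0]
  [0, 0, 0, 0, 0]
  [0, 0, 0, 0, 0]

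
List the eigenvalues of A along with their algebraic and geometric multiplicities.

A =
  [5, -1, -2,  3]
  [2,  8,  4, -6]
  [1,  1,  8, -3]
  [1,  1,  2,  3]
λ = 6: alg = 4, geom = 3

Step 1 — factor the characteristic polynomial to read off the algebraic multiplicities:
  χ_A(x) = (x - 6)^4

Step 2 — compute geometric multiplicities via the rank-nullity identity g(λ) = n − rank(A − λI):
  rank(A − (6)·I) = 1, so dim ker(A − (6)·I) = n − 1 = 3

Summary:
  λ = 6: algebraic multiplicity = 4, geometric multiplicity = 3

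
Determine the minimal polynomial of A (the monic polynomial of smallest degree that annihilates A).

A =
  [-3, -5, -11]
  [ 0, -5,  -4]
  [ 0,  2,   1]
x^3 + 7*x^2 + 15*x + 9

The characteristic polynomial is χ_A(x) = (x + 1)*(x + 3)^2, so the eigenvalues are known. The minimal polynomial is
  m_A(x) = Π_λ (x − λ)^{k_λ}
where k_λ is the size of the *largest* Jordan block for λ (equivalently, the smallest k with (A − λI)^k v = 0 for every generalised eigenvector v of λ).

  λ = -3: largest Jordan block has size 2, contributing (x + 3)^2
  λ = -1: largest Jordan block has size 1, contributing (x + 1)

So m_A(x) = (x + 1)*(x + 3)^2 = x^3 + 7*x^2 + 15*x + 9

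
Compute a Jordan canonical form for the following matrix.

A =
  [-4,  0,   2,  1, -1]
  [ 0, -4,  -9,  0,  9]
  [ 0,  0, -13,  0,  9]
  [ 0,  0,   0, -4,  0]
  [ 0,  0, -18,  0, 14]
J_2(-4) ⊕ J_1(-4) ⊕ J_1(-4) ⊕ J_1(5)

The characteristic polynomial is
  det(x·I − A) = x^5 + 11*x^4 + 16*x^3 - 224*x^2 - 1024*x - 1280 = (x - 5)*(x + 4)^4

Eigenvalues and multiplicities (the geometric multiplicity of λ is n − rank(A − λI), which equals the number of Jordan blocks for λ):
  λ = -4: algebraic multiplicity = 4, geometric multiplicity = 3
  λ = 5: algebraic multiplicity = 1, geometric multiplicity = 1

Determining the block sizes for each eigenvalue:
  λ = -4: 3 blocks summing to 4 forces exactly one block of size 2 and the rest size 1 → block sizes [2, 1, 1]
  λ = 5: one block (gm = 1), so the single block has size am = 1 → block sizes [1]

Assembling the blocks gives a Jordan form
J =
  [-4,  1,  0,  0, 0]
  [ 0, -4,  0,  0, 0]
  [ 0,  0, -4,  0, 0]
  [ 0,  0,  0, -4, 0]
  [ 0,  0,  0,  0, 5]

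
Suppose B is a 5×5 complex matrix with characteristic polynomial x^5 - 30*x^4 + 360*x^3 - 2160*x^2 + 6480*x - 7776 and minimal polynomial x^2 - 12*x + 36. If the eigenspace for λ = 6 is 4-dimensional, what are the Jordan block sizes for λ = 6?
Block sizes for λ = 6: [2, 1, 1, 1]

Step 1 — from the characteristic polynomial, algebraic multiplicity of λ = 6 is 5. From dim ker(B − (6)·I) = 4, there are exactly 4 Jordan blocks for λ = 6.
Step 2 — from the minimal polynomial, the factor (x − 6)^2 tells us the largest block for λ = 6 has size 2.
Step 3 — with total size 5, 4 blocks, and largest block 2, the block sizes (in nonincreasing order) are [2, 1, 1, 1].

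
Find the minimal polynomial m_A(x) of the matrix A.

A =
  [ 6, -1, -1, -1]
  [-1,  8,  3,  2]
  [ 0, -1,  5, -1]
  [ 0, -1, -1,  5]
x^3 - 18*x^2 + 108*x - 216

The characteristic polynomial is χ_A(x) = (x - 6)^4, so the eigenvalues are known. The minimal polynomial is
  m_A(x) = Π_λ (x − λ)^{k_λ}
where k_λ is the size of the *largest* Jordan block for λ (equivalently, the smallest k with (A − λI)^k v = 0 for every generalised eigenvector v of λ).

  λ = 6: largest Jordan block has size 3, contributing (x − 6)^3

So m_A(x) = (x - 6)^3 = x^3 - 18*x^2 + 108*x - 216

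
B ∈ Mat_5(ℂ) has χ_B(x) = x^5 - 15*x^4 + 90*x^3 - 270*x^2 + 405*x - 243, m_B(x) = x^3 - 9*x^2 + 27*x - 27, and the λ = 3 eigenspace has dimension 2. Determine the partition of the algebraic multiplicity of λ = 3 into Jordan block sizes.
Block sizes for λ = 3: [3, 2]

Step 1 — from the characteristic polynomial, algebraic multiplicity of λ = 3 is 5. From dim ker(B − (3)·I) = 2, there are exactly 2 Jordan blocks for λ = 3.
Step 2 — from the minimal polynomial, the factor (x − 3)^3 tells us the largest block for λ = 3 has size 3.
Step 3 — with total size 5, 2 blocks, and largest block 3, the block sizes (in nonincreasing order) are [3, 2].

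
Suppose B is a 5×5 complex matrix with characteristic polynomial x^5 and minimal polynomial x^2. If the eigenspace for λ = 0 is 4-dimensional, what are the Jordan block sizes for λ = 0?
Block sizes for λ = 0: [2, 1, 1, 1]

Step 1 — from the characteristic polynomial, algebraic multiplicity of λ = 0 is 5. From dim ker(B − (0)·I) = 4, there are exactly 4 Jordan blocks for λ = 0.
Step 2 — from the minimal polynomial, the factor (x − 0)^2 tells us the largest block for λ = 0 has size 2.
Step 3 — with total size 5, 4 blocks, and largest block 2, the block sizes (in nonincreasing order) are [2, 1, 1, 1].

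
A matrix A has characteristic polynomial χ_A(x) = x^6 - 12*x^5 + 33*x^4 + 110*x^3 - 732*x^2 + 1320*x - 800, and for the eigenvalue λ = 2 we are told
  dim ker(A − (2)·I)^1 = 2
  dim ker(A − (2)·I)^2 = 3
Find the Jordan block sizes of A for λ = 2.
Block sizes for λ = 2: [2, 1]

From the dimensions of kernels of powers, the number of Jordan blocks of size at least j is d_j − d_{j−1} where d_j = dim ker(N^j) (with d_0 = 0). Computing the differences gives [2, 1].
The number of blocks of size exactly k is (#blocks of size ≥ k) − (#blocks of size ≥ k + 1), so the partition is: 1 block(s) of size 1, 1 block(s) of size 2.
In nonincreasing order the block sizes are [2, 1].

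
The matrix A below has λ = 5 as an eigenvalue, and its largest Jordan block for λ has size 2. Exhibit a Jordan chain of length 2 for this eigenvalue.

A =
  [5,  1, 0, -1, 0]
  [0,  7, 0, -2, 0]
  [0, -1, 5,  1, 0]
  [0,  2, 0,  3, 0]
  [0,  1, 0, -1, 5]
A Jordan chain for λ = 5 of length 2:
v_1 = (1, 2, -1, 2, 1)ᵀ
v_2 = (0, 1, 0, 0, 0)ᵀ

Let N = A − (5)·I. We want v_2 with N^2 v_2 = 0 but N^1 v_2 ≠ 0; then v_{j-1} := N · v_j for j = 2, …, 2.

Pick v_2 = (0, 1, 0, 0, 0)ᵀ.
Then v_1 = N · v_2 = (1, 2, -1, 2, 1)ᵀ.

Sanity check: (A − (5)·I) v_1 = (0, 0, 0, 0, 0)ᵀ = 0. ✓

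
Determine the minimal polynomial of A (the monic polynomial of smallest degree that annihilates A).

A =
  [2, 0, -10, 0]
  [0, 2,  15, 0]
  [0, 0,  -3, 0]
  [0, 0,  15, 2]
x^2 + x - 6

The characteristic polynomial is χ_A(x) = (x - 2)^3*(x + 3), so the eigenvalues are known. The minimal polynomial is
  m_A(x) = Π_λ (x − λ)^{k_λ}
where k_λ is the size of the *largest* Jordan block for λ (equivalently, the smallest k with (A − λI)^k v = 0 for every generalised eigenvector v of λ).

  λ = -3: largest Jordan block has size 1, contributing (x + 3)
  λ = 2: largest Jordan block has size 1, contributing (x − 2)

So m_A(x) = (x - 2)*(x + 3) = x^2 + x - 6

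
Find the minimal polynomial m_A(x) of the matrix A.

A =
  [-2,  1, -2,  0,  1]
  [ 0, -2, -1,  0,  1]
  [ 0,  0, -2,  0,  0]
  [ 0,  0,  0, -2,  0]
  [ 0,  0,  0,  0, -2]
x^3 + 6*x^2 + 12*x + 8

The characteristic polynomial is χ_A(x) = (x + 2)^5, so the eigenvalues are known. The minimal polynomial is
  m_A(x) = Π_λ (x − λ)^{k_λ}
where k_λ is the size of the *largest* Jordan block for λ (equivalently, the smallest k with (A − λI)^k v = 0 for every generalised eigenvector v of λ).

  λ = -2: largest Jordan block has size 3, contributing (x + 2)^3

So m_A(x) = (x + 2)^3 = x^3 + 6*x^2 + 12*x + 8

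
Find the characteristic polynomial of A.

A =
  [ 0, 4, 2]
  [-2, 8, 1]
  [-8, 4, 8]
x^3 - 16*x^2 + 84*x - 144

Expanding det(x·I − A) (e.g. by cofactor expansion or by noting that A is similar to its Jordan form J, which has the same characteristic polynomial as A) gives
  χ_A(x) = x^3 - 16*x^2 + 84*x - 144
which factors as (x - 6)^2*(x - 4). The eigenvalues (with algebraic multiplicities) are λ = 4 with multiplicity 1, λ = 6 with multiplicity 2.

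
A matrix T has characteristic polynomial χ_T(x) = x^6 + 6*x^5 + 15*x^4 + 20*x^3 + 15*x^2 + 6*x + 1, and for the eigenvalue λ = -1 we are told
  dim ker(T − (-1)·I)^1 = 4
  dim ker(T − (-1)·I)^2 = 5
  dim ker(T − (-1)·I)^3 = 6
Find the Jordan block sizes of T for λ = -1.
Block sizes for λ = -1: [3, 1, 1, 1]

From the dimensions of kernels of powers, the number of Jordan blocks of size at least j is d_j − d_{j−1} where d_j = dim ker(N^j) (with d_0 = 0). Computing the differences gives [4, 1, 1].
The number of blocks of size exactly k is (#blocks of size ≥ k) − (#blocks of size ≥ k + 1), so the partition is: 3 block(s) of size 1, 1 block(s) of size 3.
In nonincreasing order the block sizes are [3, 1, 1, 1].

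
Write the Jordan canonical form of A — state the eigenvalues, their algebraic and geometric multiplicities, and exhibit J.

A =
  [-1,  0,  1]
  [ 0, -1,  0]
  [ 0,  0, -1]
J_2(-1) ⊕ J_1(-1)

The characteristic polynomial is
  det(x·I − A) = x^3 + 3*x^2 + 3*x + 1 = (x + 1)^3

Eigenvalues and multiplicities (the geometric multiplicity of λ is n − rank(A − λI), which equals the number of Jordan blocks for λ):
  λ = -1: algebraic multiplicity = 3, geometric multiplicity = 2

Determining the block sizes for each eigenvalue:
  λ = -1: 2 blocks summing to 3 forces exactly one block of size 2 and the rest size 1 → block sizes [2, 1]

Assembling the blocks gives a Jordan form
J =
  [-1,  1,  0]
  [ 0, -1,  0]
  [ 0,  0, -1]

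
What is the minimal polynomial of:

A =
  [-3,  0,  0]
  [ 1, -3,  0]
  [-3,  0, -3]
x^2 + 6*x + 9

The characteristic polynomial is χ_A(x) = (x + 3)^3, so the eigenvalues are known. The minimal polynomial is
  m_A(x) = Π_λ (x − λ)^{k_λ}
where k_λ is the size of the *largest* Jordan block for λ (equivalently, the smallest k with (A − λI)^k v = 0 for every generalised eigenvector v of λ).

  λ = -3: largest Jordan block has size 2, contributing (x + 3)^2

So m_A(x) = (x + 3)^2 = x^2 + 6*x + 9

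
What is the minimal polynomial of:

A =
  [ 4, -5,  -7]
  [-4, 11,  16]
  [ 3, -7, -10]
x^3 - 5*x^2 + 7*x - 3

The characteristic polynomial is χ_A(x) = (x - 3)*(x - 1)^2, so the eigenvalues are known. The minimal polynomial is
  m_A(x) = Π_λ (x − λ)^{k_λ}
where k_λ is the size of the *largest* Jordan block for λ (equivalently, the smallest k with (A − λI)^k v = 0 for every generalised eigenvector v of λ).

  λ = 1: largest Jordan block has size 2, contributing (x − 1)^2
  λ = 3: largest Jordan block has size 1, contributing (x − 3)

So m_A(x) = (x - 3)*(x - 1)^2 = x^3 - 5*x^2 + 7*x - 3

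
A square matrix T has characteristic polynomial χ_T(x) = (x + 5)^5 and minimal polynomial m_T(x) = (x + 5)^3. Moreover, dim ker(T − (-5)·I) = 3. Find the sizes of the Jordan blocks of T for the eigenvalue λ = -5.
Block sizes for λ = -5: [3, 1, 1]

Step 1 — from the characteristic polynomial, algebraic multiplicity of λ = -5 is 5. From dim ker(T − (-5)·I) = 3, there are exactly 3 Jordan blocks for λ = -5.
Step 2 — from the minimal polynomial, the factor (x + 5)^3 tells us the largest block for λ = -5 has size 3.
Step 3 — with total size 5, 3 blocks, and largest block 3, the block sizes (in nonincreasing order) are [3, 1, 1].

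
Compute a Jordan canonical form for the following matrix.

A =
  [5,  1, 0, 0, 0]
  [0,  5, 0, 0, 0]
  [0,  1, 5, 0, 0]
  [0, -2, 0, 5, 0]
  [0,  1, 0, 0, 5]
J_2(5) ⊕ J_1(5) ⊕ J_1(5) ⊕ J_1(5)

The characteristic polynomial is
  det(x·I − A) = x^5 - 25*x^4 + 250*x^3 - 1250*x^2 + 3125*x - 3125 = (x - 5)^5

Eigenvalues and multiplicities (the geometric multiplicity of λ is n − rank(A − λI), which equals the number of Jordan blocks for λ):
  λ = 5: algebraic multiplicity = 5, geometric multiplicity = 4

Determining the block sizes for each eigenvalue:
  λ = 5: 4 blocks summing to 5 forces exactly one block of size 2 and the rest size 1 → block sizes [2, 1, 1, 1]

Assembling the blocks gives a Jordan form
J =
  [5, 1, 0, 0, 0]
  [0, 5, 0, 0, 0]
  [0, 0, 5, 0, 0]
  [0, 0, 0, 5, 0]
  [0, 0, 0, 0, 5]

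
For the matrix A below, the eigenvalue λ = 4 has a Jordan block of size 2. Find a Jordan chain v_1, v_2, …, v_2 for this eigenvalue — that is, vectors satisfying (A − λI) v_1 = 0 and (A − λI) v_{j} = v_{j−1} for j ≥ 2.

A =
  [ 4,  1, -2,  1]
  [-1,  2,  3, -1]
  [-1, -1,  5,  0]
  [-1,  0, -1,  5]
A Jordan chain for λ = 4 of length 2:
v_1 = (0, -1, -1, -1)ᵀ
v_2 = (1, 0, 0, 0)ᵀ

Let N = A − (4)·I. We want v_2 with N^2 v_2 = 0 but N^1 v_2 ≠ 0; then v_{j-1} := N · v_j for j = 2, …, 2.

Pick v_2 = (1, 0, 0, 0)ᵀ.
Then v_1 = N · v_2 = (0, -1, -1, -1)ᵀ.

Sanity check: (A − (4)·I) v_1 = (0, 0, 0, 0)ᵀ = 0. ✓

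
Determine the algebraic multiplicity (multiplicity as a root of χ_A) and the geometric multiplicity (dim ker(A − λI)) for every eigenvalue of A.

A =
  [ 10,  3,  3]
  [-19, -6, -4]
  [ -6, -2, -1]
λ = 1: alg = 3, geom = 1

Step 1 — factor the characteristic polynomial to read off the algebraic multiplicities:
  χ_A(x) = (x - 1)^3

Step 2 — compute geometric multiplicities via the rank-nullity identity g(λ) = n − rank(A − λI):
  rank(A − (1)·I) = 2, so dim ker(A − (1)·I) = n − 2 = 1

Summary:
  λ = 1: algebraic multiplicity = 3, geometric multiplicity = 1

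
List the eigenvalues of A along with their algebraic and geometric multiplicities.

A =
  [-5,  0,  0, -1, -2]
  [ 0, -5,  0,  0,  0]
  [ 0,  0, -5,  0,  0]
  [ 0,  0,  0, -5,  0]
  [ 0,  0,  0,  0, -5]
λ = -5: alg = 5, geom = 4

Step 1 — factor the characteristic polynomial to read off the algebraic multiplicities:
  χ_A(x) = (x + 5)^5

Step 2 — compute geometric multiplicities via the rank-nullity identity g(λ) = n − rank(A − λI):
  rank(A − (-5)·I) = 1, so dim ker(A − (-5)·I) = n − 1 = 4

Summary:
  λ = -5: algebraic multiplicity = 5, geometric multiplicity = 4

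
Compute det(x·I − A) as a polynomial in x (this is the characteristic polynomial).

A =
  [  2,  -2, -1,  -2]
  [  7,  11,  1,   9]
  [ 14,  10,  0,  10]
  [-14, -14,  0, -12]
x^4 - x^3 - 18*x^2 + 52*x - 40

Expanding det(x·I − A) (e.g. by cofactor expansion or by noting that A is similar to its Jordan form J, which has the same characteristic polynomial as A) gives
  χ_A(x) = x^4 - x^3 - 18*x^2 + 52*x - 40
which factors as (x - 2)^3*(x + 5). The eigenvalues (with algebraic multiplicities) are λ = -5 with multiplicity 1, λ = 2 with multiplicity 3.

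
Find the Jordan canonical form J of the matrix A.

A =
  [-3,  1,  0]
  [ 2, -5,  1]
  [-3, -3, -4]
J_3(-4)

The characteristic polynomial is
  det(x·I − A) = x^3 + 12*x^2 + 48*x + 64 = (x + 4)^3

Eigenvalues and multiplicities (the geometric multiplicity of λ is n − rank(A − λI), which equals the number of Jordan blocks for λ):
  λ = -4: algebraic multiplicity = 3, geometric multiplicity = 1

Determining the block sizes for each eigenvalue:
  λ = -4: one block (gm = 1), so the single block has size am = 3 → block sizes [3]

Assembling the blocks gives a Jordan form
J =
  [-4,  1,  0]
  [ 0, -4,  1]
  [ 0,  0, -4]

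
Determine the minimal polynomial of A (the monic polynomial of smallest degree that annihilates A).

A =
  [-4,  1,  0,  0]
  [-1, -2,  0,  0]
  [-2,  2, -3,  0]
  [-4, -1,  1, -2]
x^3 + 8*x^2 + 21*x + 18

The characteristic polynomial is χ_A(x) = (x + 2)*(x + 3)^3, so the eigenvalues are known. The minimal polynomial is
  m_A(x) = Π_λ (x − λ)^{k_λ}
where k_λ is the size of the *largest* Jordan block for λ (equivalently, the smallest k with (A − λI)^k v = 0 for every generalised eigenvector v of λ).

  λ = -3: largest Jordan block has size 2, contributing (x + 3)^2
  λ = -2: largest Jordan block has size 1, contributing (x + 2)

So m_A(x) = (x + 2)*(x + 3)^2 = x^3 + 8*x^2 + 21*x + 18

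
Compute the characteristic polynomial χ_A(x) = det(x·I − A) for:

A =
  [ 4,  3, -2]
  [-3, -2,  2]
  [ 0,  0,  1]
x^3 - 3*x^2 + 3*x - 1

Expanding det(x·I − A) (e.g. by cofactor expansion or by noting that A is similar to its Jordan form J, which has the same characteristic polynomial as A) gives
  χ_A(x) = x^3 - 3*x^2 + 3*x - 1
which factors as (x - 1)^3. The eigenvalues (with algebraic multiplicities) are λ = 1 with multiplicity 3.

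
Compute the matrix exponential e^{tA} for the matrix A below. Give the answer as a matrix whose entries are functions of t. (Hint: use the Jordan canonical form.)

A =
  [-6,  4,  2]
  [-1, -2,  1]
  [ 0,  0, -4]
e^{tA} =
  [-2*t*exp(-4*t) + exp(-4*t), 4*t*exp(-4*t), 2*t*exp(-4*t)]
  [-t*exp(-4*t), 2*t*exp(-4*t) + exp(-4*t), t*exp(-4*t)]
  [0, 0, exp(-4*t)]

Strategy: write A = P · J · P⁻¹ where J is a Jordan canonical form, so e^{tA} = P · e^{tJ} · P⁻¹, and e^{tJ} can be computed block-by-block.

A has Jordan form
J =
  [-4,  1,  0]
  [ 0, -4,  0]
  [ 0,  0, -4]
(up to reordering of blocks).

Per-block formulas:
  For a 1×1 block at λ = -4: exp(t · [-4]) = [e^(-4t)].
  For a 2×2 Jordan block J_2(-4): exp(t · J_2(-4)) = e^(-4t)·(I + t·N), where N is the 2×2 nilpotent shift.

After assembling e^{tJ} and conjugating by P, we get:

e^{tA} =
  [-2*t*exp(-4*t) + exp(-4*t), 4*t*exp(-4*t), 2*t*exp(-4*t)]
  [-t*exp(-4*t), 2*t*exp(-4*t) + exp(-4*t), t*exp(-4*t)]
  [0, 0, exp(-4*t)]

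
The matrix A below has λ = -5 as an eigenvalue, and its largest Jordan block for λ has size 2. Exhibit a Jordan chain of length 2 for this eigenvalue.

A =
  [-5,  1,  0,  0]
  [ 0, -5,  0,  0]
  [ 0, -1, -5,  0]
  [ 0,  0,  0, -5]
A Jordan chain for λ = -5 of length 2:
v_1 = (1, 0, -1, 0)ᵀ
v_2 = (0, 1, 0, 0)ᵀ

Let N = A − (-5)·I. We want v_2 with N^2 v_2 = 0 but N^1 v_2 ≠ 0; then v_{j-1} := N · v_j for j = 2, …, 2.

Pick v_2 = (0, 1, 0, 0)ᵀ.
Then v_1 = N · v_2 = (1, 0, -1, 0)ᵀ.

Sanity check: (A − (-5)·I) v_1 = (0, 0, 0, 0)ᵀ = 0. ✓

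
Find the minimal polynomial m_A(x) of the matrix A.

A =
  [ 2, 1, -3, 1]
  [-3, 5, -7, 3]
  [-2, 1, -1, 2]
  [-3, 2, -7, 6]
x^3 - 9*x^2 + 27*x - 27

The characteristic polynomial is χ_A(x) = (x - 3)^4, so the eigenvalues are known. The minimal polynomial is
  m_A(x) = Π_λ (x − λ)^{k_λ}
where k_λ is the size of the *largest* Jordan block for λ (equivalently, the smallest k with (A − λI)^k v = 0 for every generalised eigenvector v of λ).

  λ = 3: largest Jordan block has size 3, contributing (x − 3)^3

So m_A(x) = (x - 3)^3 = x^3 - 9*x^2 + 27*x - 27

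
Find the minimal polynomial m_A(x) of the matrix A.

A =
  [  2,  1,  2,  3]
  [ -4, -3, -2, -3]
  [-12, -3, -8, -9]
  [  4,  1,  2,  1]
x^2 + 4*x + 4

The characteristic polynomial is χ_A(x) = (x + 2)^4, so the eigenvalues are known. The minimal polynomial is
  m_A(x) = Π_λ (x − λ)^{k_λ}
where k_λ is the size of the *largest* Jordan block for λ (equivalently, the smallest k with (A − λI)^k v = 0 for every generalised eigenvector v of λ).

  λ = -2: largest Jordan block has size 2, contributing (x + 2)^2

So m_A(x) = (x + 2)^2 = x^2 + 4*x + 4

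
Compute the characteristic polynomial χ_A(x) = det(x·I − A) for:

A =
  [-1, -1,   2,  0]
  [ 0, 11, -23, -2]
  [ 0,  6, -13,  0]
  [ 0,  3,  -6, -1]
x^4 + 4*x^3 + 6*x^2 + 4*x + 1

Expanding det(x·I − A) (e.g. by cofactor expansion or by noting that A is similar to its Jordan form J, which has the same characteristic polynomial as A) gives
  χ_A(x) = x^4 + 4*x^3 + 6*x^2 + 4*x + 1
which factors as (x + 1)^4. The eigenvalues (with algebraic multiplicities) are λ = -1 with multiplicity 4.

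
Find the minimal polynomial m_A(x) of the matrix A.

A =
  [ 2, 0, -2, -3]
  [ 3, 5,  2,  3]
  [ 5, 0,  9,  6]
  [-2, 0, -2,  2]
x^3 - 13*x^2 + 56*x - 80

The characteristic polynomial is χ_A(x) = (x - 5)^2*(x - 4)^2, so the eigenvalues are known. The minimal polynomial is
  m_A(x) = Π_λ (x − λ)^{k_λ}
where k_λ is the size of the *largest* Jordan block for λ (equivalently, the smallest k with (A − λI)^k v = 0 for every generalised eigenvector v of λ).

  λ = 4: largest Jordan block has size 2, contributing (x − 4)^2
  λ = 5: largest Jordan block has size 1, contributing (x − 5)

So m_A(x) = (x - 5)*(x - 4)^2 = x^3 - 13*x^2 + 56*x - 80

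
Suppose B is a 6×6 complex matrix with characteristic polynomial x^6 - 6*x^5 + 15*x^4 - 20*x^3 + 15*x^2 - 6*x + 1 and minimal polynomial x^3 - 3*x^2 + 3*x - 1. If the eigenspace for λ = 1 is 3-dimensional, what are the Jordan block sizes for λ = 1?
Block sizes for λ = 1: [3, 2, 1]

Step 1 — from the characteristic polynomial, algebraic multiplicity of λ = 1 is 6. From dim ker(B − (1)·I) = 3, there are exactly 3 Jordan blocks for λ = 1.
Step 2 — from the minimal polynomial, the factor (x − 1)^3 tells us the largest block for λ = 1 has size 3.
Step 3 — with total size 6, 3 blocks, and largest block 3, the block sizes (in nonincreasing order) are [3, 2, 1].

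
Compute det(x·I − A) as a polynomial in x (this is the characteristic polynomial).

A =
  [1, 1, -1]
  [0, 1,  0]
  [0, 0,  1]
x^3 - 3*x^2 + 3*x - 1

Expanding det(x·I − A) (e.g. by cofactor expansion or by noting that A is similar to its Jordan form J, which has the same characteristic polynomial as A) gives
  χ_A(x) = x^3 - 3*x^2 + 3*x - 1
which factors as (x - 1)^3. The eigenvalues (with algebraic multiplicities) are λ = 1 with multiplicity 3.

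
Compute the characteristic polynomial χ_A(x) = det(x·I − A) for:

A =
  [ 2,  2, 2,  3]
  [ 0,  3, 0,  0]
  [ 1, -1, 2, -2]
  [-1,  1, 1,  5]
x^4 - 12*x^3 + 54*x^2 - 108*x + 81

Expanding det(x·I − A) (e.g. by cofactor expansion or by noting that A is similar to its Jordan form J, which has the same characteristic polynomial as A) gives
  χ_A(x) = x^4 - 12*x^3 + 54*x^2 - 108*x + 81
which factors as (x - 3)^4. The eigenvalues (with algebraic multiplicities) are λ = 3 with multiplicity 4.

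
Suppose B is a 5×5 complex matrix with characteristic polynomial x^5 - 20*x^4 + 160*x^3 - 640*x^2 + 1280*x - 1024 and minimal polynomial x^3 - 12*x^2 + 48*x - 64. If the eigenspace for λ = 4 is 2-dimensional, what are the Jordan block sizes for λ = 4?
Block sizes for λ = 4: [3, 2]

Step 1 — from the characteristic polynomial, algebraic multiplicity of λ = 4 is 5. From dim ker(B − (4)·I) = 2, there are exactly 2 Jordan blocks for λ = 4.
Step 2 — from the minimal polynomial, the factor (x − 4)^3 tells us the largest block for λ = 4 has size 3.
Step 3 — with total size 5, 2 blocks, and largest block 3, the block sizes (in nonincreasing order) are [3, 2].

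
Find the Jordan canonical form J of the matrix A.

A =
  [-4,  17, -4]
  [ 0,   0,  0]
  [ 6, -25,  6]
J_2(0) ⊕ J_1(2)

The characteristic polynomial is
  det(x·I − A) = x^3 - 2*x^2 = x^2*(x - 2)

Eigenvalues and multiplicities (the geometric multiplicity of λ is n − rank(A − λI), which equals the number of Jordan blocks for λ):
  λ = 0: algebraic multiplicity = 2, geometric multiplicity = 1
  λ = 2: algebraic multiplicity = 1, geometric multiplicity = 1

Determining the block sizes for each eigenvalue:
  λ = 0: one block (gm = 1), so the single block has size am = 2 → block sizes [2]
  λ = 2: one block (gm = 1), so the single block has size am = 1 → block sizes [1]

Assembling the blocks gives a Jordan form
J =
  [0, 1, 0]
  [0, 0, 0]
  [0, 0, 2]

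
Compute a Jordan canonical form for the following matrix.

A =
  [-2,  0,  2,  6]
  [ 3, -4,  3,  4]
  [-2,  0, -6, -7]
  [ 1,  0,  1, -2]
J_1(-4) ⊕ J_1(-4) ⊕ J_2(-3)

The characteristic polynomial is
  det(x·I − A) = x^4 + 14*x^3 + 73*x^2 + 168*x + 144 = (x + 3)^2*(x + 4)^2

Eigenvalues and multiplicities (the geometric multiplicity of λ is n − rank(A − λI), which equals the number of Jordan blocks for λ):
  λ = -4: algebraic multiplicity = 2, geometric multiplicity = 2
  λ = -3: algebraic multiplicity = 2, geometric multiplicity = 1

Determining the block sizes for each eigenvalue:
  λ = -4: gm = am = 2, so every block has size 1 → block sizes [1, 1]
  λ = -3: one block (gm = 1), so the single block has size am = 2 → block sizes [2]

Assembling the blocks gives a Jordan form
J =
  [-4,  0,  0,  0]
  [ 0, -4,  0,  0]
  [ 0,  0, -3,  1]
  [ 0,  0,  0, -3]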